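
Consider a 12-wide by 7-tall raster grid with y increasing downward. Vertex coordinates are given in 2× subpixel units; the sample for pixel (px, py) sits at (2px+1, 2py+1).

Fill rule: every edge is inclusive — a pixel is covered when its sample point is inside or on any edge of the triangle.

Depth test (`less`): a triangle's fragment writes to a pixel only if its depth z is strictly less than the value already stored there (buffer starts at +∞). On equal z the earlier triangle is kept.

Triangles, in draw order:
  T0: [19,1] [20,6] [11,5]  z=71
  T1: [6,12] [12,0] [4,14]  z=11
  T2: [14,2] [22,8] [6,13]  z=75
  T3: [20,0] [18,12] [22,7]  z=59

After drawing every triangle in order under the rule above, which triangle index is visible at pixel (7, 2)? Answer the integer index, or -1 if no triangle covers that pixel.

T0:
  2·area = 44
  edge (19, 1)→(20, 6): d=(1,5) inclusive
  edge (20, 6)→(11, 5): d=(-9,-1) inclusive
  edge (11, 5)→(19, 1): d=(8,-4) inclusive
    (9,0)@(19, 1): e=[0,44,0] → X  [on edge]
    (10,0)@(21, 1): e=[-10,46,8] → .
    (7,1)@(15, 3): e=[22,22,0] → X  [on edge]
    (8,1)@(17, 3): e=[12,24,8] → X
    (10,1)@(21, 3): e=[-8,28,24] → .
    (5,2)@(11, 5): e=[44,0,0] → X  [on edge]
    (6,2)@(13, 5): e=[34,2,8] → X
    (10,2)@(21, 5): e=[-6,10,40] → .
    (3,3)@(7, 7): e=[66,-22,0] → .  [on edge]
    (5,3)@(11, 7): e=[46,-18,16] → .
    (6,3)@(13, 7): e=[36,-16,24] → .
    (7,3)@(15, 7): e=[26,-14,32] → .
    (1,4)@(3, 9): e=[88,-44,0] → .  [on edge]
    (10,5)@(21, 11): e=[0,-44,88] → .  [on edge]
  covered (9 px):
    . . . . . . . . . X . .
    . . . . . . . X X X . .
    . . . . . X X X X X . .
    . . . . . . . . . . . .
    . . . . . . . . . . . .
    . . . . . . . . . . . .
    . . . . . . . . . . . .
T1:
  2·area = 12  (B↔C swapped to make it positive)
  edge (6, 12)→(4, 14): d=(-2,2) inclusive
  edge (4, 14)→(12, 0): d=(8,-14) inclusive
  edge (12, 0)→(6, 12): d=(-6,12) inclusive
    (8,0)@(17, 1): e=[0,78,-66] → .  [on edge]
    (7,1)@(15, 3): e=[0,66,-54] → .  [on edge]
    (6,2)@(13, 5): e=[0,54,-42] → .  [on edge]
    (5,3)@(11, 7): e=[0,42,-30] → .  [on edge]
    (3,4)@(7, 9): e=[4,2,6] → X
    (4,4)@(9, 9): e=[0,30,-18] → .  [on edge]
    (3,5)@(7, 11): e=[0,18,-6] → .  [on edge]
    (2,6)@(5, 13): e=[0,6,6] → X  [on edge]
    (3,6)@(7, 13): e=[-4,34,-18] → .
  covered (2 px):
    . . . . . . . . . . . .
    . . . . . . . . . . . .
    . . . . . . . . . . . .
    . . . . . . . . . . . .
    . . . X . . . . . . . .
    . . . . . . . . . . . .
    . . X . . . . . . . . .
T2:
  2·area = 136
  edge (14, 2)→(22, 8): d=(8,6) inclusive
  edge (22, 8)→(6, 13): d=(-16,5) inclusive
  edge (6, 13)→(14, 2): d=(8,-11) inclusive
    (7,1)@(15, 3): e=[2,115,19] → X
    (8,1)@(17, 3): e=[-10,105,41] → .
    (6,2)@(13, 5): e=[30,93,13] → X
    (8,2)@(17, 5): e=[6,73,57] → X
    (9,2)@(19, 5): e=[-6,63,79] → .
    (5,3)@(11, 7): e=[58,71,7] → X
    (9,3)@(19, 7): e=[10,31,95] → X
    (10,3)@(21, 7): e=[-2,21,117] → .
    (4,4)@(9, 9): e=[86,49,1] → X
    (9,4)@(19, 9): e=[26,-1,111] → .
    (4,5)@(9, 11): e=[102,17,17] → X
    (6,5)@(13, 11): e=[78,-3,61] → .
  covered (16 px):
    . . . . . . . . . . . .
    . . . . . . . X . . . .
    . . . . . . X X X . . .
    . . . . . X X X X X . .
    . . . . X X X X X . . .
    . . . . X X . . . . . .
    . . . . . . . . . . . .
T3:
  2·area = 38  (B↔C swapped to make it positive)
  edge (20, 0)→(22, 7): d=(2,7) inclusive
  edge (22, 7)→(18, 12): d=(-4,5) inclusive
  edge (18, 12)→(20, 0): d=(2,-12) inclusive
    (10,2)@(21, 5): e=[3,13,22] → X
    (11,2)@(23, 5): e=[-11,3,46] → .
    (9,3)@(19, 7): e=[21,15,2] → X
    (11,3)@(23, 7): e=[-7,-5,50] → .
    (9,4)@(19, 9): e=[25,7,6] → X
    (10,4)@(21, 9): e=[11,-3,30] → .
    (9,5)@(19, 11): e=[29,-1,10] → .
  covered (4 px):
    . . . . . . . . . . . .
    . . . . . . . . . . . .
    . . . . . . . . . . X .
    . . . . . . . . . X X .
    . . . . . . . . . X . .
    . . . . . . . . . . . .
    . . . . . . . . . . . .

Z-buffer (winner per pixel, '.' = empty):
  . . . . . . . . . 0 . .
  . . . . . . . 0 0 0 . .
  . . . . . 0 0 0 0 0 3 .
  . . . . . 2 2 2 2 3 3 .
  . . . 1 2 2 2 2 2 3 . .
  . . . . 2 2 . . . . . .
  . . 1 . . . . . . . . .

Answer: 0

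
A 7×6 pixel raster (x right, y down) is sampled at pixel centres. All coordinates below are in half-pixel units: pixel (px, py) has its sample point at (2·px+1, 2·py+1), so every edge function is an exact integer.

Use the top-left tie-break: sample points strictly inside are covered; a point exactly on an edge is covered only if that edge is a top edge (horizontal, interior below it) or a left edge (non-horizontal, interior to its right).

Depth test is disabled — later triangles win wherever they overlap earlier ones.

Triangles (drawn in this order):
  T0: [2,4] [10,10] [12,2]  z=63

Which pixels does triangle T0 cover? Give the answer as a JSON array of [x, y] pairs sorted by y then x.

T0:
  2·area = 76  (B↔C swapped to make it positive)
  edge (2, 4)→(12, 2): d=(10,-2) top-left  bias=+0
  edge (12, 2)→(10, 10): d=(-2,8) right/bottom  bias=-1
  edge (10, 10)→(2, 4): d=(-8,-6) top-left  bias=+0
    (3,1)@(7, 3): e=[0,38,38] → #  [on edge]
    (4,1)@(9, 3): e=[4,22,50] → #
    (5,1)@(11, 3): e=[8,6,62] → #
    (6,1)@(13, 3): e=[12,-10,74] → ·
    (2,2)@(5, 5): e=[16,50,10] → #
    (6,2)@(13, 5): e=[32,-14,58] → ·
    (2,3)@(5, 7): e=[36,46,-6] → ·
    (3,3)@(7, 7): e=[40,30,6] → #
    (5,3)@(11, 7): e=[48,-2,30] → ·
    (3,4)@(7, 9): e=[60,26,-10] → ·
    (4,4)@(9, 9): e=[64,10,2] → #
    (5,4)@(11, 9): e=[68,-6,14] → ·
  covered (10 px):
    · · · · · · ·
    · · · # # # ·
    · · # # # # ·
    · · · # # · ·
    · · · · # · ·
    · · · · · · ·

Result: [[3,1],[4,1],[5,1],[2,2],[3,2],[4,2],[5,2],[3,3],[4,3],[4,4]]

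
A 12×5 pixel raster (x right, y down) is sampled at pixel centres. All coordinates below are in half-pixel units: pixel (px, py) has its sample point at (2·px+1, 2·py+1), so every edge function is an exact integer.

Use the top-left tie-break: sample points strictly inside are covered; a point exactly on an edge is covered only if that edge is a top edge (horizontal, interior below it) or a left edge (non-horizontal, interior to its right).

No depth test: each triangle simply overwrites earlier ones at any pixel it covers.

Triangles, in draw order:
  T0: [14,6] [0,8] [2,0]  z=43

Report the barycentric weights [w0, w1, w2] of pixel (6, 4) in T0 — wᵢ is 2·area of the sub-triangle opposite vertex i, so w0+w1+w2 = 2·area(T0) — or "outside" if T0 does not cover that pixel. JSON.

T0:
  2·area = 108
  edge (14, 6)→(0, 8): d=(-14,2) right/bottom  bias=-1
  edge (0, 8)→(2, 0): d=(2,-8) top-left  bias=+0
  edge (2, 0)→(14, 6): d=(12,6) right/bottom  bias=-1
    (1,0)@(3, 1): e=[92,10,6] → X
    (2,0)@(5, 1): e=[88,26,-6] → .
    (1,1)@(3, 3): e=[64,14,30] → X
    (2,1)@(5, 3): e=[60,30,18] → X
    (3,1)@(7, 3): e=[56,46,6] → X
    (4,1)@(9, 3): e=[52,62,-6] → .
    (0,2)@(1, 5): e=[40,2,66] → X
    (4,2)@(9, 5): e=[24,66,18] → X
    (5,2)@(11, 5): e=[20,82,6] → X
    (6,2)@(13, 5): e=[16,98,-6] → .
    (10,2)@(21, 5): e=[0,162,-54] → .  [on edge]
    (0,3)@(1, 7): e=[12,6,90] → X
    (3,3)@(7, 7): e=[0,54,54] → .  [on edge]
  covered (13 px):
    . X . . . . . . . . . .
    . X X X . . . . . . . .
    X X X X X X . . . . . .
    X X X . . . . . . . . .
    . . . . . . . . . . . .

Answer: "outside"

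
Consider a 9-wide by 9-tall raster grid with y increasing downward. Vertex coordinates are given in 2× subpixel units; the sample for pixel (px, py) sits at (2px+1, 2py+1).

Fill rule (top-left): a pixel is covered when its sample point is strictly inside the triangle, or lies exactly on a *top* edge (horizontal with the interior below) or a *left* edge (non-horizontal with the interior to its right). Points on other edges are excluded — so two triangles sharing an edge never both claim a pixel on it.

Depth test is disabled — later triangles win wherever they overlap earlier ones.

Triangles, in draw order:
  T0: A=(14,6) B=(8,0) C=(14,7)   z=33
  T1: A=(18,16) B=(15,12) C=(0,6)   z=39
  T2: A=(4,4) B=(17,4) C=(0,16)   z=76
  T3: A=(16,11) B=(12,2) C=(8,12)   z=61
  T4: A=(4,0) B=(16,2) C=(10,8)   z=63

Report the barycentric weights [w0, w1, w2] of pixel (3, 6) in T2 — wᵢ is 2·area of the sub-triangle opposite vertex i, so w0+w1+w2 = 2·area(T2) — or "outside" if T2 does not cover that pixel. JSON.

T0:
  2·area = 6  (B↔C swapped to make it positive)
  edge (14, 6)→(14, 7): d=(0,1) right/bottom  bias=-1
  edge (14, 7)→(8, 0): d=(-6,-7) top-left  bias=+0
  edge (8, 0)→(14, 6): d=(6,6) right/bottom  bias=-1
    (4,0)@(9, 1): e=[5,1,0] → ·  [on edge]
    (5,1)@(11, 3): e=[3,3,0] → ·  [on edge]
    (6,2)@(13, 5): e=[1,5,0] → ·  [on edge]
    (7,3)@(15, 7): e=[-1,7,0] → ·  [on edge]
    (8,4)@(17, 9): e=[-3,9,0] → ·  [on edge]
  covered (0 px):
    · · · · · · · · ·
    · · · · · · · · ·
    · · · · · · · · ·
    · · · · · · · · ·
    · · · · · · · · ·
    · · · · · · · · ·
    · · · · · · · · ·
    · · · · · · · · ·
    · · · · · · · · ·
T1:
  2·area = 42  (B↔C swapped to make it positive)
  edge (18, 16)→(0, 6): d=(-18,-10) top-left  bias=+0
  edge (0, 6)→(15, 12): d=(15,6) right/bottom  bias=-1
  edge (15, 12)→(18, 16): d=(3,4) right/bottom  bias=-1
    (3,4)@(7, 9): e=[16,3,23] → #
    (4,4)@(9, 9): e=[36,-9,15] → ·
    (3,5)@(7, 11): e=[-20,33,29] → ·
    (4,5)@(9, 11): e=[0,21,21] → #  [on edge]
    (5,5)@(11, 11): e=[20,9,13] → #
    (6,5)@(13, 11): e=[40,-3,5] → ·
    (4,6)@(9, 13): e=[-36,51,27] → ·
    (5,6)@(11, 13): e=[-16,39,19] → ·
    (6,6)@(13, 13): e=[4,27,11] → #
    (7,6)@(15, 13): e=[24,15,3] → #
    (8,6)@(17, 13): e=[44,3,-5] → ·
    (6,7)@(13, 15): e=[-32,57,17] → ·
  covered (6 px):
    · · · · · · · · ·
    · · · · · · · · ·
    · · · · · · · · ·
    · · · · · · · · ·
    · · · # · · · · ·
    · · · · # # · · ·
    · · · · · · # # ·
    · · · · · · · · #
    · · · · · · · · ·
T2:
  2·area = 156
  edge (4, 4)→(17, 4): d=(13,0) top-left  bias=+0
  edge (17, 4)→(0, 16): d=(-17,12) right/bottom  bias=-1
  edge (0, 16)→(4, 4): d=(4,-12) top-left  bias=+0
    (2,0)@(5, 1): e=[-39,195,0] → ·  [on edge]
    (2,2)@(5, 5): e=[13,127,16] → #
    (3,2)@(7, 5): e=[13,103,40] → #
    (4,2)@(9, 5): e=[13,79,64] → #
    (5,2)@(11, 5): e=[13,55,88] → #
    (6,2)@(13, 5): e=[13,31,112] → #
    (7,2)@(15, 5): e=[13,7,136] → #
    (8,2)@(17, 5): e=[13,-17,160] → ·
    (1,3)@(3, 7): e=[39,117,0] → #  [on edge]
    (6,3)@(13, 7): e=[39,-3,120] → ·
    (7,3)@(15, 7): e=[39,-27,144] → ·
    (1,4)@(3, 9): e=[65,83,8] → #
    (0,6)@(1, 13): e=[117,39,0] → #  [on edge]
  covered (21 px):
    · · · · · · · · ·
    · · · · · · · · ·
    · · # # # # # # ·
    · # # # # # · · ·
    · # # # # · · · ·
    · # # # · · · · ·
    # # · · · · · · ·
    # · · · · · · · ·
    · · · · · · · · ·
T3:
  2·area = 76  (B↔C swapped to make it positive)
  edge (16, 11)→(8, 12): d=(-8,1) right/bottom  bias=-1
  edge (8, 12)→(12, 2): d=(4,-10) top-left  bias=+0
  edge (12, 2)→(16, 11): d=(4,9) right/bottom  bias=-1
    (5,2)@(11, 5): e=[53,2,21] → #
    (6,2)@(13, 5): e=[51,22,3] → #
    (7,2)@(15, 5): e=[49,42,-15] → ·
    (5,3)@(11, 7): e=[37,10,29] → #
    (7,3)@(15, 7): e=[33,50,-7] → ·
    (5,4)@(11, 9): e=[21,18,37] → #
    (7,4)@(15, 9): e=[17,58,1] → #
    (8,4)@(17, 9): e=[15,78,-17] → ·
    (4,5)@(9, 11): e=[7,6,63] → #
    (8,5)@(17, 11): e=[-1,86,-9] → ·
    (4,6)@(9, 13): e=[-9,14,71] → ·
    (5,6)@(11, 13): e=[-11,34,53] → ·
  covered (11 px):
    · · · · · · · · ·
    · · · · · · · · ·
    · · · · · # # · ·
    · · · · · # # · ·
    · · · · · # # # ·
    · · · · # # # # ·
    · · · · · · · · ·
    · · · · · · · · ·
    · · · · · · · · ·
T4:
  2·area = 84
  edge (4, 0)→(16, 2): d=(12,2) right/bottom  bias=-1
  edge (16, 2)→(10, 8): d=(-6,6) right/bottom  bias=-1
  edge (10, 8)→(4, 0): d=(-6,-8) top-left  bias=+0
    (2,0)@(5, 1): e=[10,72,2] → #
    (3,0)@(7, 1): e=[6,60,18] → #
    (4,0)@(9, 1): e=[2,48,34] → #
    (5,0)@(11, 1): e=[-2,36,50] → ·
    (8,0)@(17, 1): e=[-14,0,98] → ·  [on edge]
    (2,1)@(5, 3): e=[34,60,-10] → ·
    (3,1)@(7, 3): e=[30,48,6] → #
    (5,1)@(11, 3): e=[22,24,38] → #
    (6,1)@(13, 3): e=[18,12,54] → #
    (7,1)@(15, 3): e=[14,0,70] → ·  [on edge]
    (3,2)@(7, 5): e=[54,36,-6] → ·
    (4,2)@(9, 5): e=[50,24,10] → #
    (6,2)@(13, 5): e=[42,0,42] → ·  [on edge]
    (5,3)@(11, 7): e=[70,0,14] → ·  [on edge]
    (4,4)@(9, 9): e=[98,0,-14] → ·  [on edge]
    (3,5)@(7, 11): e=[126,0,-42] → ·  [on edge]
    (2,6)@(5, 13): e=[154,0,-70] → ·  [on edge]
    (1,7)@(3, 15): e=[182,0,-98] → ·  [on edge]
    (0,8)@(1, 17): e=[210,0,-126] → ·  [on edge]
  covered (9 px):
    · · # # # · · · ·
    · · · # # # # · ·
    · · · · # # · · ·
    · · · · · · · · ·
    · · · · · · · · ·
    · · · · · · · · ·
    · · · · · · · · ·
    · · · · · · · · ·
    · · · · · · · · ·

Answer: "outside"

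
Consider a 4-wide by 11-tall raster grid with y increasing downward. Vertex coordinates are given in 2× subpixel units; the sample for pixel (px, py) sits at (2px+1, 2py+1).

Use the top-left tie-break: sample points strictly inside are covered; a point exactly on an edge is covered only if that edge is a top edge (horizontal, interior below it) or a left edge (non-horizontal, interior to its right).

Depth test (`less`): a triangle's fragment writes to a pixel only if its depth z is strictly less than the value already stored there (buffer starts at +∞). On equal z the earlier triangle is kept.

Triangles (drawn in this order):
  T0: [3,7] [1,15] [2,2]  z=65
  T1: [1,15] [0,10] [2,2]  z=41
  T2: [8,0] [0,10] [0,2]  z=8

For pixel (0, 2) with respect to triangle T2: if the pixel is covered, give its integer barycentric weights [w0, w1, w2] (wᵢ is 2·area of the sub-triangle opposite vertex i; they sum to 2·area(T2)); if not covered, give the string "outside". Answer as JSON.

T0:
  2·area = 18
  edge (3, 7)→(1, 15): d=(-2,8) right/bottom  bias=-1
  edge (1, 15)→(2, 2): d=(1,-13) top-left  bias=+0
  edge (2, 2)→(3, 7): d=(1,5) right/bottom  bias=-1
    (1,3)@(3, 7): e=[0,18,0] → ·  [on edge]
    (0,7)@(1, 15): e=[0,0,18] → ·  [on edge]
    (2,8)@(5, 17): e=[-36,54,0] → ·  [on edge]
  covered (0 px):
    · · · ·
    · · · ·
    · · · ·
    · · · ·
    · · · ·
    · · · ·
    · · · ·
    · · · ·
    · · · ·
    · · · ·
    · · · ·
T1:
  2·area = 18
  edge (1, 15)→(0, 10): d=(-1,-5) top-left  bias=+0
  edge (0, 10)→(2, 2): d=(2,-8) top-left  bias=+0
  edge (2, 2)→(1, 15): d=(-1,13) right/bottom  bias=-1
    (0,3)@(1, 7): e=[8,2,8] → █
    (1,3)@(3, 7): e=[18,18,-18] → ·
    (0,4)@(1, 9): e=[6,6,6] → █
    (1,4)@(3, 9): e=[16,22,-20] → ·
    (0,5)@(1, 11): e=[4,10,4] → █
    (1,5)@(3, 11): e=[14,26,-22] → ·
    (0,6)@(1, 13): e=[2,14,2] → █
    (1,6)@(3, 13): e=[12,30,-24] → ·
    (0,7)@(1, 15): e=[0,18,0] → ·  [on edge]
  covered (4 px):
    · · · ·
    · · · ·
    · · · ·
    █ · · ·
    █ · · ·
    █ · · ·
    █ · · ·
    · · · ·
    · · · ·
    · · · ·
    · · · ·
T2:
  2·area = 64
  edge (8, 0)→(0, 10): d=(-8,10) right/bottom  bias=-1
  edge (0, 10)→(0, 2): d=(0,-8) top-left  bias=+0
  edge (0, 2)→(8, 0): d=(8,-2) top-left  bias=+0
    (2,0)@(5, 1): e=[22,40,2] → █
    (3,0)@(7, 1): e=[2,56,6] → █
    (0,1)@(1, 3): e=[46,8,10] → █
    (1,1)@(3, 3): e=[26,24,14] → █
    (3,1)@(7, 3): e=[-14,56,22] → ·
    (0,2)@(1, 5): e=[30,8,26] → █
    (2,2)@(5, 5): e=[-10,40,34] → ·
    (0,3)@(1, 7): e=[14,8,42] → █
    (1,3)@(3, 7): e=[-6,24,46] → ·
    (0,4)@(1, 9): e=[-2,8,58] → ·
  covered (8 px):
    · · █ █
    █ █ █ ·
    █ █ · ·
    █ · · ·
    · · · ·
    · · · ·
    · · · ·
    · · · ·
    · · · ·
    · · · ·
    · · · ·

Final: [8,26,30]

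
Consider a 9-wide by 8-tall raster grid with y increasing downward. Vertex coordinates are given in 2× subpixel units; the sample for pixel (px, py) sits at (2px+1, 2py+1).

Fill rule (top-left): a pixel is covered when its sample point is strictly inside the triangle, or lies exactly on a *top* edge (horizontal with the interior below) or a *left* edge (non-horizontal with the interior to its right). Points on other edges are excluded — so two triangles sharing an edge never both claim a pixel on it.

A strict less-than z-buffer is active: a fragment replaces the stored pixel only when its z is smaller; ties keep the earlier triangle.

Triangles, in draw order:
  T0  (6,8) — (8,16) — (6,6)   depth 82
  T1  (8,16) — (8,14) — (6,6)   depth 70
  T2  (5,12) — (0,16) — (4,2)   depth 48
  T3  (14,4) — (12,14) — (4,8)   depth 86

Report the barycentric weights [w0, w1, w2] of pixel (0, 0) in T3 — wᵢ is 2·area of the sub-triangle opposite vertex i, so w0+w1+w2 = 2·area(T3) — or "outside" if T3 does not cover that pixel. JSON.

T0:
  2·area = 4  (B↔C swapped to make it positive)
  edge (6, 8)→(6, 6): d=(0,-2) top-left  bias=+0
  edge (6, 6)→(8, 16): d=(2,10) right/bottom  bias=-1
  edge (8, 16)→(6, 8): d=(-2,-8) top-left  bias=+0
    (2,0)@(5, 1): e=[-2,0,6] → ·  [on edge]
    (3,5)@(7, 11): e=[2,0,2] → ·  [on edge]
  covered (0 px):
    · · · · · · · · ·
    · · · · · · · · ·
    · · · · · · · · ·
    · · · · · · · · ·
    · · · · · · · · ·
    · · · · · · · · ·
    · · · · · · · · ·
    · · · · · · · · ·
T1:
  2·area = 4  (B↔C swapped to make it positive)
  edge (8, 16)→(6, 6): d=(-2,-10) top-left  bias=+0
  edge (6, 6)→(8, 14): d=(2,8) right/bottom  bias=-1
  edge (8, 14)→(8, 16): d=(0,2) right/bottom  bias=-1
    (2,0)@(5, 1): e=[0,-2,6] → ·  [on edge]
    (3,5)@(7, 11): e=[0,2,2] → #  [on edge]
    (4,5)@(9, 11): e=[20,-14,-2] → ·
    (3,6)@(7, 13): e=[-4,6,2] → ·
  covered (1 px):
    · · · · · · · · ·
    · · · · · · · · ·
    · · · · · · · · ·
    · · · · · · · · ·
    · · · · · · · · ·
    · · · # · · · · ·
    · · · · · · · · ·
    · · · · · · · · ·
T2:
  2·area = 54
  edge (5, 12)→(0, 16): d=(-5,4) right/bottom  bias=-1
  edge (0, 16)→(4, 2): d=(4,-14) top-left  bias=+0
  edge (4, 2)→(5, 12): d=(1,10) right/bottom  bias=-1
    (1,3)@(3, 7): e=[33,6,15] → #
    (2,3)@(5, 7): e=[25,34,-5] → ·
    (1,4)@(3, 9): e=[23,14,17] → #
    (2,4)@(5, 9): e=[15,42,-3] → ·
    (1,5)@(3, 11): e=[13,22,19] → #
    (2,5)@(5, 11): e=[5,50,-1] → ·
    (0,6)@(1, 13): e=[11,2,41] → #
    (2,6)@(5, 13): e=[-5,58,1] → ·
    (0,7)@(1, 15): e=[1,10,43] → #
    (1,7)@(3, 15): e=[-7,38,23] → ·
  covered (6 px):
    · · · · · · · · ·
    · · · · · · · · ·
    · · · · · · · · ·
    · # · · · · · · ·
    · # · · · · · · ·
    · # · · · · · · ·
    # # · · · · · · ·
    # · · · · · · · ·
T3:
  2·area = 92
  edge (14, 4)→(12, 14): d=(-2,10) right/bottom  bias=-1
  edge (12, 14)→(4, 8): d=(-8,-6) top-left  bias=+0
  edge (4, 8)→(14, 4): d=(10,-4) top-left  bias=+0
    (6,2)@(13, 5): e=[8,78,6] → #
    (7,2)@(15, 5): e=[-12,90,14] → ·
    (3,3)@(7, 7): e=[64,26,2] → #
    (4,3)@(9, 7): e=[44,38,10] → #
    (5,3)@(11, 7): e=[24,50,18] → #
    (7,3)@(15, 7): e=[-16,74,34] → ·
    (3,4)@(7, 9): e=[60,10,22] → #
    (6,4)@(13, 9): e=[0,46,46] → ·  [on edge]
    (3,5)@(7, 11): e=[56,-6,42] → ·
    (4,5)@(9, 11): e=[36,6,50] → #
    (6,5)@(13, 11): e=[-4,30,66] → ·
    (4,6)@(9, 13): e=[32,-10,70] → ·
  covered (11 px):
    · · · · · · · · ·
    · · · · · · · · ·
    · · · · · · # · ·
    · · · # # # # · ·
    · · · # # # · · ·
    · · · · # # · · ·
    · · · · · # · · ·
    · · · · · · · · ·

Final: "outside"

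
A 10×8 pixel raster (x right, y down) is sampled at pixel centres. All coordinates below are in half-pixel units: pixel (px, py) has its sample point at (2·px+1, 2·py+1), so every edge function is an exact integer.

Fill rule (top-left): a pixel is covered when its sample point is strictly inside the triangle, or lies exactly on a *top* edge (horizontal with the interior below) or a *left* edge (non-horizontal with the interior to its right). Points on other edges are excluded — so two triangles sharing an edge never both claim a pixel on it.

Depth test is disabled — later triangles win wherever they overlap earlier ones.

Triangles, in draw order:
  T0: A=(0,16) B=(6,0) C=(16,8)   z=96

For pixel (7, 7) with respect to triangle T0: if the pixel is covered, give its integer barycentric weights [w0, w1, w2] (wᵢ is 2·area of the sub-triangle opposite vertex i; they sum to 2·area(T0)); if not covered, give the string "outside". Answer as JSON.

T0:
  2·area = 208
  edge (0, 16)→(6, 0): d=(6,-16) top-left  bias=+0
  edge (6, 0)→(16, 8): d=(10,8) right/bottom  bias=-1
  edge (16, 8)→(0, 16): d=(-16,8) right/bottom  bias=-1
    (3,0)@(7, 1): e=[22,2,184] → #
    (4,0)@(9, 1): e=[54,-14,168] → ·
    (2,1)@(5, 3): e=[2,38,168] → #
    (4,1)@(9, 3): e=[66,6,136] → #
    (5,1)@(11, 3): e=[98,-10,120] → ·
    (2,2)@(5, 5): e=[14,58,136] → #
    (5,2)@(11, 5): e=[110,10,88] → #
    (6,2)@(13, 5): e=[142,-6,72] → ·
    (2,3)@(5, 7): e=[26,78,104] → #
    (6,3)@(13, 7): e=[154,14,40] → #
    (7,3)@(15, 7): e=[186,-2,24] → ·
    (1,4)@(3, 9): e=[6,114,88] → #
  covered (26 px):
    · · · # · · · · · ·
    · · # # # · · · · ·
    · · # # # # · · · ·
    · · # # # # # · · ·
    · # # # # # # · · ·
    · # # # # · · · · ·
    · # # · · · · · · ·
    # · · · · · · · · ·

Answer: "outside"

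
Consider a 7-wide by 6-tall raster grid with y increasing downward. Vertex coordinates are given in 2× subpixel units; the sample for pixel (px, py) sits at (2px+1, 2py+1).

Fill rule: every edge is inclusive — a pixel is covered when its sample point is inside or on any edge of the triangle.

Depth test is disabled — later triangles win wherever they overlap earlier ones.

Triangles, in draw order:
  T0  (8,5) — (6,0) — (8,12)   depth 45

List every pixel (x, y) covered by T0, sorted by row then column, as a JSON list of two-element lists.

T0:
  2·area = 14  (B↔C swapped to make it positive)
  edge (8, 5)→(8, 12): d=(0,7) inclusive
  edge (8, 12)→(6, 0): d=(-2,-12) inclusive
  edge (6, 0)→(8, 5): d=(2,5) inclusive
    (3,1)@(7, 3): e=[7,6,1] → #
    (4,1)@(9, 3): e=[-7,30,-9] → ·
    (3,2)@(7, 5): e=[7,2,5] → #
    (4,2)@(9, 5): e=[-7,26,-5] → ·
    (3,3)@(7, 7): e=[7,-2,9] → ·
  covered (2 px):
    · · · · · · ·
    · · · # · · ·
    · · · # · · ·
    · · · · · · ·
    · · · · · · ·
    · · · · · · ·

Result: [[3,1],[3,2]]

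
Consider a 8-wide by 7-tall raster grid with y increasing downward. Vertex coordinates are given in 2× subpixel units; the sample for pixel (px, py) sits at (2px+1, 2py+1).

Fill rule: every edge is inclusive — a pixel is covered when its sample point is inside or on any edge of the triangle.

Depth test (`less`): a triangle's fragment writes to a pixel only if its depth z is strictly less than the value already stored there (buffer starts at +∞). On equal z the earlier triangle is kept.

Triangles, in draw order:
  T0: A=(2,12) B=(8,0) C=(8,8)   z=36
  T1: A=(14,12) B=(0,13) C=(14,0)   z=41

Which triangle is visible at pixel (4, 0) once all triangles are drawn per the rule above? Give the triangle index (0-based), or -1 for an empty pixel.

T0:
  2·area = 48
  edge (2, 12)→(8, 0): d=(6,-12) inclusive
  edge (8, 0)→(8, 8): d=(0,8) inclusive
  edge (8, 8)→(2, 12): d=(-6,4) inclusive
    (3,1)@(7, 3): e=[6,8,34] → X
    (4,1)@(9, 3): e=[30,-8,26] → .
    (3,2)@(7, 5): e=[18,8,22] → X
    (4,2)@(9, 5): e=[42,-8,14] → .
    (2,3)@(5, 7): e=[6,24,18] → X
    (4,3)@(9, 7): e=[54,-8,2] → .
    (2,4)@(5, 9): e=[18,24,6] → X
    (3,4)@(7, 9): e=[42,8,-2] → .
    (1,5)@(3, 11): e=[6,40,2] → X
    (2,5)@(5, 11): e=[30,24,-6] → .
    (1,6)@(3, 13): e=[18,40,-10] → .
  covered (6 px):
    . . . . . . . .
    . . . X . . . .
    . . . X . . . .
    . . X X . . . .
    . . X . . . . .
    . X . . . . . .
    . . . . . . . .
T1:
  2·area = 168
  edge (14, 12)→(0, 13): d=(-14,1) inclusive
  edge (0, 13)→(14, 0): d=(14,-13) inclusive
  edge (14, 0)→(14, 12): d=(0,12) inclusive
    (6,0)@(13, 1): e=[155,1,12] → X
    (7,0)@(15, 1): e=[153,27,-12] → .
    (5,1)@(11, 3): e=[129,3,36] → X
    (7,1)@(15, 3): e=[125,55,-12] → .
    (4,2)@(9, 5): e=[103,5,60] → X
    (7,2)@(15, 5): e=[97,83,-12] → .
    (3,3)@(7, 7): e=[77,7,84] → X
    (7,3)@(15, 7): e=[69,111,-12] → .
    (2,4)@(5, 9): e=[51,9,108] → X
    (7,4)@(15, 9): e=[41,139,-12] → .
    (1,5)@(3, 11): e=[25,11,132] → X
    (7,5)@(15, 11): e=[13,167,-12] → .
  covered (21 px):
    . . . . . . X .
    . . . . . X X .
    . . . . X X X .
    . . . X X X X .
    . . X X X X X .
    . X X X X X X .
    . . . . . . . .

Z-buffer (winner per pixel, '.' = empty):
  . . . . . . 1 .
  . . . 0 . 1 1 .
  . . . 0 1 1 1 .
  . . 0 0 1 1 1 .
  . . 0 1 1 1 1 .
  . 0 1 1 1 1 1 .
  . . . . . . . .

Answer: -1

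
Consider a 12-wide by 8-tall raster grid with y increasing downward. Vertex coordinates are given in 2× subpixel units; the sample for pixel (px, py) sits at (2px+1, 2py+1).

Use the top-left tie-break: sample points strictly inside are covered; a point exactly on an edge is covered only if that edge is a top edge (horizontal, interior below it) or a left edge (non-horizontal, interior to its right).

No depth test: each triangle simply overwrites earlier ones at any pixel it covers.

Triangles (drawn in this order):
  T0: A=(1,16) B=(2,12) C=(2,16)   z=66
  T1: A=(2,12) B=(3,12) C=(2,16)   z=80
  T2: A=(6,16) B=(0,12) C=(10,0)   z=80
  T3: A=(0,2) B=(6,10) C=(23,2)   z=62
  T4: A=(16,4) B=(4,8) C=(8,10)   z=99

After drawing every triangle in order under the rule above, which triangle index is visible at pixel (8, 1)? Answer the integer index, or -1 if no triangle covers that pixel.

T0:
  2·area = 4
  edge (1, 16)→(2, 12): d=(1,-4) top-left  bias=+0
  edge (2, 12)→(2, 16): d=(0,4) right/bottom  bias=-1
  edge (2, 16)→(1, 16): d=(-1,0) right/bottom  bias=-1
  covered (0 px):
    · · · · · · · · · · · ·
    · · · · · · · · · · · ·
    · · · · · · · · · · · ·
    · · · · · · · · · · · ·
    · · · · · · · · · · · ·
    · · · · · · · · · · · ·
    · · · · · · · · · · · ·
    · · · · · · · · · · · ·
T1:
  2·area = 4
  edge (2, 12)→(3, 12): d=(1,0) top-left  bias=+0
  edge (3, 12)→(2, 16): d=(-1,4) right/bottom  bias=-1
  edge (2, 16)→(2, 12): d=(0,-4) top-left  bias=+0
  covered (0 px):
    · · · · · · · · · · · ·
    · · · · · · · · · · · ·
    · · · · · · · · · · · ·
    · · · · · · · · · · · ·
    · · · · · · · · · · · ·
    · · · · · · · · · · · ·
    · · · · · · · · · · · ·
    · · · · · · · · · · · ·
T2:
  2·area = 112
  edge (6, 16)→(0, 12): d=(-6,-4) top-left  bias=+0
  edge (0, 12)→(10, 0): d=(10,-12) top-left  bias=+0
  edge (10, 0)→(6, 16): d=(-4,16) right/bottom  bias=-1
    (4,1)@(9, 3): e=[90,18,4] → #
    (5,1)@(11, 3): e=[98,42,-28] → ·
    (3,2)@(7, 5): e=[70,14,28] → #
    (4,2)@(9, 5): e=[78,38,-4] → ·
    (2,3)@(5, 7): e=[50,10,52] → #
    (4,3)@(9, 7): e=[66,58,-12] → ·
    (1,4)@(3, 9): e=[30,6,76] → #
    (4,4)@(9, 9): e=[54,78,-20] → ·
    (0,5)@(1, 11): e=[10,2,100] → #
    (4,5)@(9, 11): e=[42,98,-28] → ·
    (0,6)@(1, 13): e=[-2,22,92] → ·
    (1,6)@(3, 13): e=[6,46,60] → #
  covered (14 px):
    · · · · · · · · · · · ·
    · · · · # · · · · · · ·
    · · · # · · · · · · · ·
    · · # # · · · · · · · ·
    · # # # · · · · · · · ·
    # # # # · · · · · · · ·
    · # # · · · · · · · · ·
    · · # · · · · · · · · ·
T3:
  2·area = 184  (B↔C swapped to make it positive)
  edge (0, 2)→(23, 2): d=(23,0) top-left  bias=+0
  edge (23, 2)→(6, 10): d=(-17,8) right/bottom  bias=-1
  edge (6, 10)→(0, 2): d=(-6,-8) top-left  bias=+0
    (0,1)@(1, 3): e=[23,159,2] → #
    (1,1)@(3, 3): e=[23,143,18] → #
    (2,1)@(5, 3): e=[23,127,34] → #
    (3,1)@(7, 3): e=[23,111,50] → #
    (4,1)@(9, 3): e=[23,95,66] → #
    (5,1)@(11, 3): e=[23,79,82] → #
    (6,1)@(13, 3): e=[23,63,98] → #
    (7,1)@(15, 3): e=[23,47,114] → #
    (8,1)@(17, 3): e=[23,31,130] → #
    (9,1)@(19, 3): e=[23,15,146] → #
    (10,1)@(21, 3): e=[23,-1,162] → ·
    (0,2)@(1, 5): e=[69,125,-10] → ·
  covered (22 px):
    · · · · · · · · · · · ·
    # # # # # # # # # # · ·
    · # # # # # # # · · · ·
    · · # # # # · · · · · ·
    · · · # · · · · · · · ·
    · · · · · · · · · · · ·
    · · · · · · · · · · · ·
    · · · · · · · · · · · ·
T4:
  2·area = 40  (B↔C swapped to make it positive)
  edge (16, 4)→(8, 10): d=(-8,6) right/bottom  bias=-1
  edge (8, 10)→(4, 8): d=(-4,-2) top-left  bias=+0
  edge (4, 8)→(16, 4): d=(12,-4) top-left  bias=+0
    (9,1)@(19, 3): e=[-10,50,0] → ·  [on edge]
    (6,2)@(13, 5): e=[10,30,0] → #  [on edge]
    (7,2)@(15, 5): e=[-2,34,8] → ·
    (3,3)@(7, 7): e=[30,10,0] → #  [on edge]
    (4,3)@(9, 7): e=[18,14,8] → #
    (5,3)@(11, 7): e=[6,18,16] → #
    (6,3)@(13, 7): e=[-6,22,24] → ·
    (0,4)@(1, 9): e=[50,-10,0] → ·  [on edge]
    (3,4)@(7, 9): e=[14,2,24] → #
    (5,4)@(11, 9): e=[-10,10,40] → ·
    (3,5)@(7, 11): e=[-2,-6,48] → ·
    (4,5)@(9, 11): e=[-14,-2,56] → ·
  covered (6 px):
    · · · · · · · · · · · ·
    · · · · · · · · · · · ·
    · · · · · · # · · · · ·
    · · · # # # · · · · · ·
    · · · # # · · · · · · ·
    · · · · · · · · · · · ·
    · · · · · · · · · · · ·
    · · · · · · · · · · · ·

Z-buffer (winner per pixel, '.' = empty):
  . . . . . . . . . . . .
  3 3 3 3 3 3 3 3 3 3 . .
  . 3 3 3 3 3 4 3 . . . .
  . . 3 4 4 4 . . . . . .
  . 2 2 4 4 . . . . . . .
  2 2 2 2 . . . . . . . .
  . 2 2 . . . . . . . . .
  . . 2 . . . . . . . . .

Answer: 3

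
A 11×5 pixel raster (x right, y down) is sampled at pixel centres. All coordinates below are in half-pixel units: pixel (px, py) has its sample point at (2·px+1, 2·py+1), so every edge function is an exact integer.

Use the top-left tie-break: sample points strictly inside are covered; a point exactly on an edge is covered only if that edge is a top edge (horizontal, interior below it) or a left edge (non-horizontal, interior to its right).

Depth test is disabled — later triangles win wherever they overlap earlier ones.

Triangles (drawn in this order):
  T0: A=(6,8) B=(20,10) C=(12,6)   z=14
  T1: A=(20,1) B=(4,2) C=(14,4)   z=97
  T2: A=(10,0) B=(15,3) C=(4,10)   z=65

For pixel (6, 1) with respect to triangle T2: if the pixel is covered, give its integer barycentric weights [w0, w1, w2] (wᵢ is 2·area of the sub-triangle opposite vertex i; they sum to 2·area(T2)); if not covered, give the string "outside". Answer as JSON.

T0:
  2·area = 40  (B↔C swapped to make it positive)
  edge (6, 8)→(12, 6): d=(6,-2) top-left  bias=+0
  edge (12, 6)→(20, 10): d=(8,4) right/bottom  bias=-1
  edge (20, 10)→(6, 8): d=(-14,-2) top-left  bias=+0
    (10,1)@(21, 3): e=[0,-60,100] → ·  [on edge]
    (7,2)@(15, 5): e=[0,-20,60] → ·  [on edge]
    (4,3)@(9, 7): e=[0,20,20] → █  [on edge]
    (5,3)@(11, 7): e=[4,12,24] → █
    (6,3)@(13, 7): e=[8,4,28] → █
    (7,3)@(15, 7): e=[12,-4,32] → ·
    (1,4)@(3, 9): e=[0,60,-20] → ·  [on edge]
    (4,4)@(9, 9): e=[12,36,-8] → ·
    (5,4)@(11, 9): e=[16,28,-4] → ·
    (6,4)@(13, 9): e=[20,20,0] → █  [on edge]
    (7,4)@(15, 9): e=[24,12,4] → █
    (8,4)@(17, 9): e=[28,4,8] → █
  covered (6 px):
    · · · · · · · · · · ·
    · · · · · · · · · · ·
    · · · · · · · · · · ·
    · · · · █ █ █ · · · ·
    · · · · · · █ █ █ · ·
T1:
  2·area = 42  (B↔C swapped to make it positive)
  edge (20, 1)→(14, 4): d=(-6,3) right/bottom  bias=-1
  edge (14, 4)→(4, 2): d=(-10,-2) top-left  bias=+0
  edge (4, 2)→(20, 1): d=(16,-1) top-left  bias=+0
    (4,1)@(9, 3): e=[21,0,21] → █  [on edge]
    (5,1)@(11, 3): e=[15,4,23] → █
    (6,1)@(13, 3): e=[9,8,25] → █
    (7,1)@(15, 3): e=[3,12,27] → █
    (8,1)@(17, 3): e=[-3,16,29] → ·
    (4,2)@(9, 5): e=[9,-20,53] → ·
    (5,2)@(11, 5): e=[3,-16,55] → ·
    (6,2)@(13, 5): e=[-3,-12,57] → ·
    (7,2)@(15, 5): e=[-9,-8,59] → ·
    (9,2)@(19, 5): e=[-21,0,63] → ·  [on edge]
  covered (4 px):
    · · · · · · · · · · ·
    · · · · █ █ █ █ · · ·
    · · · · · · · · · · ·
    · · · · · · · · · · ·
    · · · · · · · · · · ·
T2:
  2·area = 68
  edge (10, 0)→(15, 3): d=(5,3) right/bottom  bias=-1
  edge (15, 3)→(4, 10): d=(-11,7) right/bottom  bias=-1
  edge (4, 10)→(10, 0): d=(6,-10) top-left  bias=+0
    (5,0)@(11, 1): e=[2,50,16] → █
    (6,0)@(13, 1): e=[-4,36,36] → ·
    (4,1)@(9, 3): e=[18,42,8] → █
    (6,1)@(13, 3): e=[6,14,48] → █
    (7,1)@(15, 3): e=[0,0,68] → ·  [on edge]
    (3,2)@(7, 5): e=[34,34,0] → █  [on edge]
    (6,2)@(13, 5): e=[16,-8,60] → ·
    (3,3)@(7, 7): e=[44,12,12] → █
    (4,3)@(9, 7): e=[38,-2,32] → ·
    (5,3)@(11, 7): e=[32,-16,52] → ·
    (2,4)@(5, 9): e=[60,4,4] → █
    (3,4)@(7, 9): e=[54,-10,24] → ·
  covered (9 px):
    · · · · · █ · · · · ·
    · · · · █ █ █ · · · ·
    · · · █ █ █ · · · · ·
    · · · █ · · · · · · ·
    · · █ · · · · · · · ·

Answer: [14,48,6]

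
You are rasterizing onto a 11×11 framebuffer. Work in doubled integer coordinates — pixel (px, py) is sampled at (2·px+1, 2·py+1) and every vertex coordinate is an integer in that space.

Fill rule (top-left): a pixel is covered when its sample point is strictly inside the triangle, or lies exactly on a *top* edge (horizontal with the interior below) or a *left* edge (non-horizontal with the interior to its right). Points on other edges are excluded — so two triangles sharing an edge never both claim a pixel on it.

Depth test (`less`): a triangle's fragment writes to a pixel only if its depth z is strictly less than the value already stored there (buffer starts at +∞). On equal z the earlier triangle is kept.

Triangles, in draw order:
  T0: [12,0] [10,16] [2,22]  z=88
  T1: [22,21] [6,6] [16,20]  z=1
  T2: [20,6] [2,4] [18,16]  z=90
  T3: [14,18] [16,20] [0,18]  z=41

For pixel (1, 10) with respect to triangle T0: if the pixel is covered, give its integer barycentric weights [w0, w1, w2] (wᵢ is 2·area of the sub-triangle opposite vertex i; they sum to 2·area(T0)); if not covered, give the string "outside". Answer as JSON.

T0:
  2·area = 116
  edge (12, 0)→(10, 16): d=(-2,16) right/bottom  bias=-1
  edge (10, 16)→(2, 22): d=(-8,6) right/bottom  bias=-1
  edge (2, 22)→(12, 0): d=(10,-22) top-left  bias=+0
    (5,1)@(11, 3): e=[10,98,8] → X
    (6,1)@(13, 3): e=[-22,86,52] → .
    (5,2)@(11, 5): e=[6,82,28] → X
    (6,2)@(13, 5): e=[-26,70,72] → .
    (4,3)@(9, 7): e=[34,78,4] → X
    (6,3)@(13, 7): e=[-30,54,92] → .
    (4,4)@(9, 9): e=[30,62,24] → X
    (5,4)@(11, 9): e=[-2,50,68] → .
    (3,5)@(7, 11): e=[58,58,0] → X  [on edge]
    (5,5)@(11, 11): e=[-6,34,88] → .
    (3,6)@(7, 13): e=[54,42,20] → X
    (5,6)@(11, 13): e=[-10,18,108] → .
  covered (15 px):
    . . . . . . . . . . .
    . . . . . X . . . . .
    . . . . . X . . . . .
    . . . . X X . . . . .
    . . . . X . . . . . .
    . . . X X . . . . . .
    . . . X X . . . . . .
    . . . X X . . . . . .
    . . X X . . . . . . .
    . . X . . . . . . . .
    . X . . . . . . . . .
T1:
  2·area = 74  (B↔C swapped to make it positive)
  edge (22, 21)→(16, 20): d=(-6,-1) top-left  bias=+0
  edge (16, 20)→(6, 6): d=(-10,-14) top-left  bias=+0
  edge (6, 6)→(22, 21): d=(16,15) right/bottom  bias=-1
    (3,3)@(7, 7): e=[69,4,1] → X
    (4,3)@(9, 7): e=[71,32,-29] → .
    (3,4)@(7, 9): e=[57,-16,33] → .
    (4,4)@(9, 9): e=[59,12,3] → X
    (5,4)@(11, 9): e=[61,40,-27] → .
    (4,5)@(9, 11): e=[47,-8,35] → .
    (5,5)@(11, 11): e=[49,20,5] → X
    (6,5)@(13, 11): e=[51,48,-25] → .
    (5,6)@(11, 13): e=[37,0,37] → X  [on edge]
    (6,6)@(13, 13): e=[39,28,7] → X
    (7,6)@(15, 13): e=[41,56,-23] → .
    (5,7)@(11, 15): e=[25,-20,69] → .
  covered (11 px):
    . . . . . . . . . . .
    . . . . . . . . . . .
    . . . . . . . . . . .
    . . . X . . . . . . .
    . . . . X . . . . . .
    . . . . . X . . . . .
    . . . . . X X . . . .
    . . . . . . X X . . .
    . . . . . . . X X . .
    . . . . . . . . X X .
    . . . . . . . . . . .
T2:
  2·area = 184  (B↔C swapped to make it positive)
  edge (20, 6)→(18, 16): d=(-2,10) right/bottom  bias=-1
  edge (18, 16)→(2, 4): d=(-16,-12) top-left  bias=+0
  edge (2, 4)→(20, 6): d=(18,2) right/bottom  bias=-1
    (10,0)@(21, 1): e=[0,276,-92] → .  [on edge]
    (2,2)@(5, 5): e=[152,20,12] → X
    (3,2)@(7, 5): e=[132,44,8] → X
    (4,2)@(9, 5): e=[112,68,4] → X
    (5,2)@(11, 5): e=[92,92,0] → .  [on edge]
    (2,3)@(5, 7): e=[148,-12,48] → .
    (3,3)@(7, 7): e=[128,12,44] → X
    (5,3)@(11, 7): e=[88,60,36] → X
    (6,3)@(13, 7): e=[68,84,32] → X
    (7,3)@(15, 7): e=[48,108,28] → X
    (8,3)@(17, 7): e=[28,132,24] → X
    (9,3)@(19, 7): e=[8,156,20] → X
    (9,5)@(19, 11): e=[0,92,92] → .  [on edge]
    (8,10)@(17, 21): e=[0,-92,276] → .  [on edge]
  covered (22 px):
    . . . . . . . . . . .
    . . . . . . . . . . .
    . . X X X . . . . . .
    . . . X X X X X X X .
    . . . . X X X X X X .
    . . . . . . X X X . .
    . . . . . . . X X . .
    . . . . . . . . X . .
    . . . . . . . . . . .
    . . . . . . . . . . .
    . . . . . . . . . . .
T3:
  2·area = 28
  edge (14, 18)→(16, 20): d=(2,2) right/bottom  bias=-1
  edge (16, 20)→(0, 18): d=(-16,-2) top-left  bias=+0
  edge (0, 18)→(14, 18): d=(14,0) top-left  bias=+0
    (0,2)@(1, 5): e=[0,210,-182] → .  [on edge]
    (1,3)@(3, 7): e=[0,182,-154] → .  [on edge]
    (2,4)@(5, 9): e=[0,154,-126] → .  [on edge]
    (3,5)@(7, 11): e=[0,126,-98] → .  [on edge]
    (4,6)@(9, 13): e=[0,98,-70] → .  [on edge]
    (5,7)@(11, 15): e=[0,70,-42] → .  [on edge]
    (6,8)@(13, 17): e=[0,42,-14] → .  [on edge]
    (4,9)@(9, 19): e=[12,2,14] → X
    (5,9)@(11, 19): e=[8,6,14] → X
    (6,9)@(13, 19): e=[4,10,14] → X
    (7,9)@(15, 19): e=[0,14,14] → .  [on edge]
    (4,10)@(9, 21): e=[16,-30,42] → .
    (8,10)@(17, 21): e=[0,-14,42] → .  [on edge]
  covered (3 px):
    . . . . . . . . . . .
    . . . . . . . . . . .
    . . . . . . . . . . .
    . . . . . . . . . . .
    . . . . . . . . . . .
    . . . . . . . . . . .
    . . . . . . . . . . .
    . . . . . . . . . . .
    . . . . . . . . . . .
    . . . . X X X . . . .
    . . . . . . . . . . .

Final: [2,12,102]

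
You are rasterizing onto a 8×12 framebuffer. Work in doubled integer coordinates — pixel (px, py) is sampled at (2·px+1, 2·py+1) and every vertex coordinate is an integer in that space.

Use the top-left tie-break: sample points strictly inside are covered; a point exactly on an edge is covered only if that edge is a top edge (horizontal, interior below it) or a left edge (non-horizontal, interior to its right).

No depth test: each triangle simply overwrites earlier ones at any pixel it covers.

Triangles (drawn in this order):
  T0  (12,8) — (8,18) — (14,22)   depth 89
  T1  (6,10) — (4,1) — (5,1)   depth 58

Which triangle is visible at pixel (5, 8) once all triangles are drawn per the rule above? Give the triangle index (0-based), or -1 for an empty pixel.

T0:
  2·area = 76  (B↔C swapped to make it positive)
  edge (12, 8)→(14, 22): d=(2,14) right/bottom  bias=-1
  edge (14, 22)→(8, 18): d=(-6,-4) top-left  bias=+0
  edge (8, 18)→(12, 8): d=(4,-10) top-left  bias=+0
    (5,0)@(11, 1): e=[0,114,-38] → ·  [on edge]
    (5,5)@(11, 11): e=[20,54,2] → #
    (6,5)@(13, 11): e=[-8,62,22] → ·
    (5,6)@(11, 13): e=[24,42,10] → #
    (6,6)@(13, 13): e=[-4,50,30] → ·
    (5,7)@(11, 15): e=[28,30,18] → #
    (6,7)@(13, 15): e=[0,38,38] → ·  [on edge]
    (4,8)@(9, 17): e=[60,10,6] → #
    (6,8)@(13, 17): e=[4,26,46] → #
    (7,8)@(15, 17): e=[-24,34,66] → ·
    (4,9)@(9, 19): e=[64,-2,14] → ·
    (5,9)@(11, 19): e=[36,6,34] → #
  covered (9 px):
    · · · · · · · ·
    · · · · · · · ·
    · · · · · · · ·
    · · · · · · · ·
    · · · · · · · ·
    · · · · · # · ·
    · · · · · # · ·
    · · · · · # · ·
    · · · · # # # ·
    · · · · · # # ·
    · · · · · · # ·
    · · · · · · · ·
T1:
  2·area = 9
  edge (6, 10)→(4, 1): d=(-2,-9) top-left  bias=+0
  edge (4, 1)→(5, 1): d=(1,0) top-left  bias=+0
  edge (5, 1)→(6, 10): d=(1,9) right/bottom  bias=-1
    (0,0)@(1, 1): e=[-27,0,36] → ·  [on edge]
    (1,0)@(3, 1): e=[-9,0,18] → ·  [on edge]
    (2,0)@(5, 1): e=[9,0,0] → ·  [on edge]
    (3,0)@(7, 1): e=[27,0,-18] → ·  [on edge]
    (4,0)@(9, 1): e=[45,0,-36] → ·  [on edge]
    (5,0)@(11, 1): e=[63,0,-54] → ·  [on edge]
    (6,0)@(13, 1): e=[81,0,-72] → ·  [on edge]
    (7,0)@(15, 1): e=[99,0,-90] → ·  [on edge]
    (2,1)@(5, 3): e=[5,2,2] → #
    (3,1)@(7, 3): e=[23,2,-16] → ·
    (2,2)@(5, 5): e=[1,4,4] → #
    (3,2)@(7, 5): e=[19,4,-14] → ·
    (3,9)@(7, 19): e=[-9,18,0] → ·  [on edge]
  covered (2 px):
    · · · · · · · ·
    · · # · · · · ·
    · · # · · · · ·
    · · · · · · · ·
    · · · · · · · ·
    · · · · · · · ·
    · · · · · · · ·
    · · · · · · · ·
    · · · · · · · ·
    · · · · · · · ·
    · · · · · · · ·
    · · · · · · · ·

Z-buffer (winner per pixel, '.' = empty):
  . . . . . . . .
  . . 1 . . . . .
  . . 1 . . . . .
  . . . . . . . .
  . . . . . . . .
  . . . . . 0 . .
  . . . . . 0 . .
  . . . . . 0 . .
  . . . . 0 0 0 .
  . . . . . 0 0 .
  . . . . . . 0 .
  . . . . . . . .

Answer: 0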